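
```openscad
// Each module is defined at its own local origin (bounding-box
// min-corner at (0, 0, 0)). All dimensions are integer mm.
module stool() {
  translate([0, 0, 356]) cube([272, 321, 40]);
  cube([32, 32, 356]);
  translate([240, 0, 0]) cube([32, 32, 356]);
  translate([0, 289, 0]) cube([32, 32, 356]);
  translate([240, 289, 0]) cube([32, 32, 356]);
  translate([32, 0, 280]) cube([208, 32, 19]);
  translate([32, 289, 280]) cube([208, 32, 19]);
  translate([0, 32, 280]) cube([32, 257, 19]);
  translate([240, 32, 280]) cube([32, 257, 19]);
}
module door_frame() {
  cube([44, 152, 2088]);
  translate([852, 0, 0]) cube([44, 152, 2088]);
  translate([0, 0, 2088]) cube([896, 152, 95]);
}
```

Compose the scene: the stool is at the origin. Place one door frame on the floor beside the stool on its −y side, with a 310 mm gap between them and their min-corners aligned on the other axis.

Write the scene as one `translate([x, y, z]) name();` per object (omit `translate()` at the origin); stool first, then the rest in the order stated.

stool();
translate([0, -462, 0]) door_frame();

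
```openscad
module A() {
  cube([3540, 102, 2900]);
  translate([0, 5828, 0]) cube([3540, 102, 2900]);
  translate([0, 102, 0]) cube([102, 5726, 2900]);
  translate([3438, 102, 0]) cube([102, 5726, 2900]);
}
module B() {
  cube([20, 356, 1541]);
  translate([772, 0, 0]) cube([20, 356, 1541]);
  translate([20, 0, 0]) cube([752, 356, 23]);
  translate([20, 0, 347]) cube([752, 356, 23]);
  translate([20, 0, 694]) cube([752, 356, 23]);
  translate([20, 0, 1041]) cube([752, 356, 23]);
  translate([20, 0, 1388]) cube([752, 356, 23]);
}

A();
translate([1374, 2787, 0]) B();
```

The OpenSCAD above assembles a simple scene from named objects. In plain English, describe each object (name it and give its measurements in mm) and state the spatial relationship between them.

A is a box-shaped house frame (walls only): outside footprint 3540×5930 mm, wall height 2900 mm, wall thickness 102 mm. The two y-facing walls run the full x-width; the two x-facing walls fit between the inner faces of the y-facing walls.

B is an open bookshelf. Two side panels, each 20 mm thick, 356 mm deep and 1541 mm tall, stand 792 mm apart (outside-to-outside). Between them sit 5 shelves, each 23 mm thick and 356 mm deep, spanning the full gap between the sides. The bottom shelf rests on the floor (its underside at z = 0) and the clear gap between one shelf's top and the next shelf's underside is 324 mm.

The bookshelf sits inside the house frame, centred.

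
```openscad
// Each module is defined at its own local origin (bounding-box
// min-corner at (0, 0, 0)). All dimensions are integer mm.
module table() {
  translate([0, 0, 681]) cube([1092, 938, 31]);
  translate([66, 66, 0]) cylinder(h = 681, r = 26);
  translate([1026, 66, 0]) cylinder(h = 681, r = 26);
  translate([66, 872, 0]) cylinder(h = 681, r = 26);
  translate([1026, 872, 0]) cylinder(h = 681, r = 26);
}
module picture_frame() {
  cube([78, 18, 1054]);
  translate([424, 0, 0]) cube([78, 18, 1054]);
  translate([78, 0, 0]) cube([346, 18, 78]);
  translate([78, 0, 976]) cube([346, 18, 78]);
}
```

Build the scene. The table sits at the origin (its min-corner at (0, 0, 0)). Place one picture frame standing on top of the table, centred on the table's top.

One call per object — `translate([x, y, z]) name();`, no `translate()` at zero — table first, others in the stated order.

table();
translate([295, 460, 712]) picture_frame();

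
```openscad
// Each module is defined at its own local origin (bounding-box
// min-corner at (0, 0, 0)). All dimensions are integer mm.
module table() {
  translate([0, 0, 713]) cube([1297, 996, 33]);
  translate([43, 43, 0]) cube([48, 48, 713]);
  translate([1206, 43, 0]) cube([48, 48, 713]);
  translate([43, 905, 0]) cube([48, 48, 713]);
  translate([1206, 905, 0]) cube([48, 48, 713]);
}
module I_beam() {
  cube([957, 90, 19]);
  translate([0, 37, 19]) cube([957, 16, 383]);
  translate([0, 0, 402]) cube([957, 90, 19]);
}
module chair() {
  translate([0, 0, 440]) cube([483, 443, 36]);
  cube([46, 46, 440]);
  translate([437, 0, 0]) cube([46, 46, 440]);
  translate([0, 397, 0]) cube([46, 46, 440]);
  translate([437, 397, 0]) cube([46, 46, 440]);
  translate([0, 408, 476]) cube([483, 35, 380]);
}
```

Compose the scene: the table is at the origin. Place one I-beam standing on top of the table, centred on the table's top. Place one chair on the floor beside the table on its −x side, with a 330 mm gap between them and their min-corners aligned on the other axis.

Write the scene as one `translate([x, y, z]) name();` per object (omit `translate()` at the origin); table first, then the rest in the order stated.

table();
translate([170, 453, 746]) I_beam();
translate([-813, 0, 0]) chair();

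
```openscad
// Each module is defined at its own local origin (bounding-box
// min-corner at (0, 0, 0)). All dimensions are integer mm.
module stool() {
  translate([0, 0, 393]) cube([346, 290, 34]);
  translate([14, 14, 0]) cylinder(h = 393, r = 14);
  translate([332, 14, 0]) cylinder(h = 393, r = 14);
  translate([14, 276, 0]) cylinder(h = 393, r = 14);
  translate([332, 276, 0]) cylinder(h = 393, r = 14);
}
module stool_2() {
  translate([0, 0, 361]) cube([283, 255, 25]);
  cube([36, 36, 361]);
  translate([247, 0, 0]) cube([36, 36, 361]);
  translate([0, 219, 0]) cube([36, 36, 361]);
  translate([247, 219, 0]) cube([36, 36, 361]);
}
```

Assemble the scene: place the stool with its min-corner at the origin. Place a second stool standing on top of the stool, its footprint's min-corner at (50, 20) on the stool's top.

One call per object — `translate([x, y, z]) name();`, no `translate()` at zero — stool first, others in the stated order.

stool();
translate([50, 20, 427]) stool_2();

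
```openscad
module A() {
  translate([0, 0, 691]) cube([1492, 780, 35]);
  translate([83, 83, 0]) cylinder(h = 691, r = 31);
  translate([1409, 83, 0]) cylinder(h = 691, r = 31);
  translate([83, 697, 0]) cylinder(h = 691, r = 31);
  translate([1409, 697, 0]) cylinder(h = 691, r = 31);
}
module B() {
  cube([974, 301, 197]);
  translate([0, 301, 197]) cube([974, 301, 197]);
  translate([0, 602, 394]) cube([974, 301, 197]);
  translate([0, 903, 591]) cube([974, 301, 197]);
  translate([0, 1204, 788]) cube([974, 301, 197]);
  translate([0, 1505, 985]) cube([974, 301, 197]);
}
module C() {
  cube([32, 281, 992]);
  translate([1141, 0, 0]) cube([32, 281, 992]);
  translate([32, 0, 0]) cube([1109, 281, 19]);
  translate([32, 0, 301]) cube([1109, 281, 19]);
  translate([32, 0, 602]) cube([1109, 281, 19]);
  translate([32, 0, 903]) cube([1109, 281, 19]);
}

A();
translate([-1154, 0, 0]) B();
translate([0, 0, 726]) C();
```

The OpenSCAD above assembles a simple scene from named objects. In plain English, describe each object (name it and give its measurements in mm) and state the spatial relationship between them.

A is a table: top 1492 mm (x) × 780 mm (y), 35 mm thick, upper face at z = 726 mm, on four round legs of 62 mm diameter, each leg's bounding box inset 52 mm from the nearest pair of top edges, running from z = 0 to the bottom of the top.

B is a straight staircase of 6 solid steps. Each step is 974 mm wide (x), 301 mm deep (y, the going) and 197 mm tall (the rise). The first step rests on the floor; each subsequent step sits one going further in +y and one rise higher in +z, directly behind and above the previous step with no overlap.

C is an open bookshelf. Two side panels, each 32 mm thick, 281 mm deep and 992 mm tall, stand 1173 mm apart (outside-to-outside). Between them sit 4 shelves, each 19 mm thick and 281 mm deep, spanning the full gap between the sides. The bottom shelf rests on the floor (its underside at z = 0) and the clear gap between one shelf's top and the next shelf's underside is 282 mm.

The staircase is on the floor beside the table on its −x side. The bookshelf is on top of the table.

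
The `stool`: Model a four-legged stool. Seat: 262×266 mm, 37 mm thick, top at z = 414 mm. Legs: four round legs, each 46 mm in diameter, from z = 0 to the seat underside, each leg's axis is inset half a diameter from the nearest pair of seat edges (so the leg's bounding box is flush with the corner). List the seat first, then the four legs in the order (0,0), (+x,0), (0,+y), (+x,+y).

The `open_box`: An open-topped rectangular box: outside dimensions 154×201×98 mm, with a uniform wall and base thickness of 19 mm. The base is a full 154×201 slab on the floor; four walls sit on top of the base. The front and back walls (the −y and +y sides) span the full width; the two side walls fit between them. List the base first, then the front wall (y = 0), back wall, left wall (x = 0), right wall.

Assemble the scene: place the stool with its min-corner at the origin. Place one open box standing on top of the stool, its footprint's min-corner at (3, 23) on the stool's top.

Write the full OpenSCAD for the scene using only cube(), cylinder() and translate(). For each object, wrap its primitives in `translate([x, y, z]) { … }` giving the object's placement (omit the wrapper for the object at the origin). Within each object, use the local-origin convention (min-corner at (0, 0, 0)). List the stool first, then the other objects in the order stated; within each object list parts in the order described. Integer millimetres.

translate([0, 0, 377]) cube([262, 266, 37]);
translate([23, 23, 0]) cylinder(h = 377, r = 23);
translate([239, 23, 0]) cylinder(h = 377, r = 23);
translate([23, 243, 0]) cylinder(h = 377, r = 23);
translate([239, 243, 0]) cylinder(h = 377, r = 23);
translate([3, 23, 414]) {
  cube([154, 201, 19]);
  translate([0, 0, 19]) cube([154, 19, 79]);
  translate([0, 182, 19]) cube([154, 19, 79]);
  translate([0, 19, 19]) cube([19, 163, 79]);
  translate([135, 19, 19]) cube([19, 163, 79]);
}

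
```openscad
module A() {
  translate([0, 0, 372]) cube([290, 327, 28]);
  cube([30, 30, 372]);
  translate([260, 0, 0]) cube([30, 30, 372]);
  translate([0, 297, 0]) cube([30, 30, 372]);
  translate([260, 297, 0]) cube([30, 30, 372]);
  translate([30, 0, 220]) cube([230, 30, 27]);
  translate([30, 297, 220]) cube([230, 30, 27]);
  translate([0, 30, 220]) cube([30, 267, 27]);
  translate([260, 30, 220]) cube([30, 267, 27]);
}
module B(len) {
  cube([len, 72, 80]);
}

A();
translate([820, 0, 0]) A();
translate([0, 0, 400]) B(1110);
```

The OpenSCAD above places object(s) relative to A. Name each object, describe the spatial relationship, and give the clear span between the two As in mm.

A is a stool. B is a beam. A beam spans the tops of two stools. The clear span between the two stools is 530 mm.

Second stool starts at x = 820; first ends at x = 290; clear span = 820 − 290 = 530 mm.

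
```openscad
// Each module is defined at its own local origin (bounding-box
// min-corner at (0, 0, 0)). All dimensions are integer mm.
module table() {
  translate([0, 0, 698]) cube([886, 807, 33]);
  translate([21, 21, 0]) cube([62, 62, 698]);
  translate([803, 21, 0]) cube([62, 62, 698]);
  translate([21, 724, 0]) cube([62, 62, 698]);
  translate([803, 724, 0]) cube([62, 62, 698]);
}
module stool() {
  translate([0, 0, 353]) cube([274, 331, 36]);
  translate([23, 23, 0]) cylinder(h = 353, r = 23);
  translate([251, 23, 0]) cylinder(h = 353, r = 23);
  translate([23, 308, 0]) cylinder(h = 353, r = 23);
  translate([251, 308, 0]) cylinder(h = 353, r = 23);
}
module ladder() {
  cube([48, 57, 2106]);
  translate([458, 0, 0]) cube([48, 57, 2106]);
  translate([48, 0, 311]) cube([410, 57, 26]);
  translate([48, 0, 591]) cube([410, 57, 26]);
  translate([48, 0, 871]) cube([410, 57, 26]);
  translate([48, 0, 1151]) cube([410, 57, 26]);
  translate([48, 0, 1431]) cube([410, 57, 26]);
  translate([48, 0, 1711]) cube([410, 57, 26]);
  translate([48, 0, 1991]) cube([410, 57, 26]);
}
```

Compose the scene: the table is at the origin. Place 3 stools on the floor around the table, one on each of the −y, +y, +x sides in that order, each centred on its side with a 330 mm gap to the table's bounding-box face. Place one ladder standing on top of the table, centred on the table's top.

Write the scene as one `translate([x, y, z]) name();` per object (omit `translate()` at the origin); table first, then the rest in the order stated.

table();
translate([306, -661, 0]) stool();
translate([306, 1137, 0]) stool();
translate([1216, 238, 0]) stool();
translate([190, 375, 731]) ladder();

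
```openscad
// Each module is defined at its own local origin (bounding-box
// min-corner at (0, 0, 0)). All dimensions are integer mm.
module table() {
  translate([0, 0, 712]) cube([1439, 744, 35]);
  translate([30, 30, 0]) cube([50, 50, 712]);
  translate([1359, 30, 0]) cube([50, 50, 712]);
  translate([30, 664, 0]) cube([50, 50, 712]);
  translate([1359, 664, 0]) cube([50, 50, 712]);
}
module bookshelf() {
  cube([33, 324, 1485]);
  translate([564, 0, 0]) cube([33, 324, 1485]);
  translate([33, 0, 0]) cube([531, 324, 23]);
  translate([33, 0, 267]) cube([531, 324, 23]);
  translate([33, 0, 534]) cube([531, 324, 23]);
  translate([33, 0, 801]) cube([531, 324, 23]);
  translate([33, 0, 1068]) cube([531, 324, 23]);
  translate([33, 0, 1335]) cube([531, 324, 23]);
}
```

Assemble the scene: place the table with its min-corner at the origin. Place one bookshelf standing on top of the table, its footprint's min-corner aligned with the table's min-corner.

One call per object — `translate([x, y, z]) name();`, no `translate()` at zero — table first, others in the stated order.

table();
translate([0, 0, 747]) bookshelf();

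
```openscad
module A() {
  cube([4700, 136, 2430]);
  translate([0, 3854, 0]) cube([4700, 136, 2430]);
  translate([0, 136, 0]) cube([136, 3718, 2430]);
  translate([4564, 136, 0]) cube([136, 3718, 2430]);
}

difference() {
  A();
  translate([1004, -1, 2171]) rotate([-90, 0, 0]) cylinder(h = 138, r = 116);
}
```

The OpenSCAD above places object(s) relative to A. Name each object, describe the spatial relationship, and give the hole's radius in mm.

A is a house frame. The house frame has a circular hole through its front wall. The hole's radius is 116 mm.

The subtracted cylinder has r = 116 mm.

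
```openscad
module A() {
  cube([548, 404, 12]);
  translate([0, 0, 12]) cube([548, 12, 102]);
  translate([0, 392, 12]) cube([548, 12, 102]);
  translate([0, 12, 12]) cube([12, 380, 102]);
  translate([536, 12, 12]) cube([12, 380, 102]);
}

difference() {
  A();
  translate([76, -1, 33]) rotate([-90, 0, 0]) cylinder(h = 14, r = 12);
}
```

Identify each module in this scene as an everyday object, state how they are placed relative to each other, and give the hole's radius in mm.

A is an open box. The open box has a circular hole through its front wall. The hole's radius is 12 mm.

The subtracted cylinder has r = 12 mm.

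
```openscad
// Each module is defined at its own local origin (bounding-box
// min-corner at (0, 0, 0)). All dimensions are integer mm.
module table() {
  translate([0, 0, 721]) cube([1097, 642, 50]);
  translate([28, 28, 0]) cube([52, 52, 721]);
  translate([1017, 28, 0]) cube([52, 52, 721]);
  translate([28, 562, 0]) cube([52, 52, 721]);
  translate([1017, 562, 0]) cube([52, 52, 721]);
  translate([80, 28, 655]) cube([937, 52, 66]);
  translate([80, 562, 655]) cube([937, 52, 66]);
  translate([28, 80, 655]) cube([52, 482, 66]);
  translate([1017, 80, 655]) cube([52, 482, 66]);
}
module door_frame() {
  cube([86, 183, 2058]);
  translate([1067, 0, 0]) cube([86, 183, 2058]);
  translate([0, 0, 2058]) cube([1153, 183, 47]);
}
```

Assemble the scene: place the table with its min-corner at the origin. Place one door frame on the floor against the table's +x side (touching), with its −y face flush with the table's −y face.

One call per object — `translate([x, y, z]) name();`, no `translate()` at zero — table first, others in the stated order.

table();
translate([1097, 0, 0]) door_frame();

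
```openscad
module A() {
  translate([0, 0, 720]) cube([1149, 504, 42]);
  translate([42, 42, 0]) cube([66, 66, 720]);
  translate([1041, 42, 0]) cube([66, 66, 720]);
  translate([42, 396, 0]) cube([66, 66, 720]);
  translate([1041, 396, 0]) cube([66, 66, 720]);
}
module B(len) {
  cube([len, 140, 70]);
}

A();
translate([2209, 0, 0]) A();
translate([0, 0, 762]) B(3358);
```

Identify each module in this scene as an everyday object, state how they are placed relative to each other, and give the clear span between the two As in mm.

A is a table. B is a beam. A beam spans the tops of two tables. The clear span between the two tables is 1060 mm.

Second table starts at x = 2209; first ends at x = 1149; clear span = 2209 − 1149 = 1060 mm.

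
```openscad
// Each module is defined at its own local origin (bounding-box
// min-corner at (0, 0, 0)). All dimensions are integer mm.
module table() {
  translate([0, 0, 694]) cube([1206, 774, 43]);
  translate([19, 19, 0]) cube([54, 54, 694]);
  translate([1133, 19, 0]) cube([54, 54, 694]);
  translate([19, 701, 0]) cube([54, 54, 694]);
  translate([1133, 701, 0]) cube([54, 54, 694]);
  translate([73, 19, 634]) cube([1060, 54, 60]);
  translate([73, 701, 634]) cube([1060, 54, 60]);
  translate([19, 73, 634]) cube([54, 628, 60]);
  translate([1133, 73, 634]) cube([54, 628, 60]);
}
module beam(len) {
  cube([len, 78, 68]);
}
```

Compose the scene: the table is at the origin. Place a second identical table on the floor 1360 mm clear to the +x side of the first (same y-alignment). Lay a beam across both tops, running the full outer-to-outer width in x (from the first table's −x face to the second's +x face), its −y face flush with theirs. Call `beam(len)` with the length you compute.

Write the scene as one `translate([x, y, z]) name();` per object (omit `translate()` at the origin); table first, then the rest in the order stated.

table();
translate([2566, 0, 0]) table();
translate([0, 0, 737]) beam(3772);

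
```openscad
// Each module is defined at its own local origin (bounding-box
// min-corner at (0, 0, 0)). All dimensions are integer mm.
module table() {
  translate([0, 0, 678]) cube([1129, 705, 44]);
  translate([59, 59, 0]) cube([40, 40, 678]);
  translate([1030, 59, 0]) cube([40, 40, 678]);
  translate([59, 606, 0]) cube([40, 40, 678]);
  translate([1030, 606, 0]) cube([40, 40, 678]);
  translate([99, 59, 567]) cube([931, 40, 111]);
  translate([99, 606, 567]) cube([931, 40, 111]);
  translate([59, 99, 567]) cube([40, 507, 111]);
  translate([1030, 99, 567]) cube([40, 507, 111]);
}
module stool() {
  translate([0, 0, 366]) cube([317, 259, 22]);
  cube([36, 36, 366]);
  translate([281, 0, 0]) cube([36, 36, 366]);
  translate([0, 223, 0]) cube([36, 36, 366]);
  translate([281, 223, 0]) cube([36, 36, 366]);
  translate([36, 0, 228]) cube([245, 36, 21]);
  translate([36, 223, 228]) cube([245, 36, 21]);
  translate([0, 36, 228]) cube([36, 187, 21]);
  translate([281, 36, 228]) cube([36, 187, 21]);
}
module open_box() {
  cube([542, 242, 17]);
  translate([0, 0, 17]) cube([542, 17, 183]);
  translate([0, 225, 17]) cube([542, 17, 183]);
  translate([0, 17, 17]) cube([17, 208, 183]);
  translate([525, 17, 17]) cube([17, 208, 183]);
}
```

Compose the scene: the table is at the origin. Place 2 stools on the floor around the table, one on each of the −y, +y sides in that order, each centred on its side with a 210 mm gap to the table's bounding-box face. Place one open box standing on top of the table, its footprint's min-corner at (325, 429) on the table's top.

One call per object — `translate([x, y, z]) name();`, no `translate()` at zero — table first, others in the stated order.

table();
translate([406, -469, 0]) stool();
translate([406, 915, 0]) stool();
translate([325, 429, 722]) open_box();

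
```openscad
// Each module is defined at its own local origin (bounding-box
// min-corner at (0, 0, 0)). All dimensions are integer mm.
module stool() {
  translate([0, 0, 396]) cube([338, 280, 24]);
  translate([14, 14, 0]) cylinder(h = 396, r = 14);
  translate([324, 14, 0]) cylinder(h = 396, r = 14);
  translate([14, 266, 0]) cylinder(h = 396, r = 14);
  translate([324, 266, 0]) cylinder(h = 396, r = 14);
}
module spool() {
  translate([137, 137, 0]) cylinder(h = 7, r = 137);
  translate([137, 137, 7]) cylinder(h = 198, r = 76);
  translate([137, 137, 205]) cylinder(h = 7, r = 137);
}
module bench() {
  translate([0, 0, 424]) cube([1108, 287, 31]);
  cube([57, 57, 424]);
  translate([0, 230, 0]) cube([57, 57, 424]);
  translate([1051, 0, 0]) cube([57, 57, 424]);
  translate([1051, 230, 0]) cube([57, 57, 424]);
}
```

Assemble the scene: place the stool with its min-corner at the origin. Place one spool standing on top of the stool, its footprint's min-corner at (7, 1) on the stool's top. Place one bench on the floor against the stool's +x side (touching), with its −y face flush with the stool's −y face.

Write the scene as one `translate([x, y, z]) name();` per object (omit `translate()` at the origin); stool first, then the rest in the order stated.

stool();
translate([7, 1, 420]) spool();
translate([338, 0, 0]) bench();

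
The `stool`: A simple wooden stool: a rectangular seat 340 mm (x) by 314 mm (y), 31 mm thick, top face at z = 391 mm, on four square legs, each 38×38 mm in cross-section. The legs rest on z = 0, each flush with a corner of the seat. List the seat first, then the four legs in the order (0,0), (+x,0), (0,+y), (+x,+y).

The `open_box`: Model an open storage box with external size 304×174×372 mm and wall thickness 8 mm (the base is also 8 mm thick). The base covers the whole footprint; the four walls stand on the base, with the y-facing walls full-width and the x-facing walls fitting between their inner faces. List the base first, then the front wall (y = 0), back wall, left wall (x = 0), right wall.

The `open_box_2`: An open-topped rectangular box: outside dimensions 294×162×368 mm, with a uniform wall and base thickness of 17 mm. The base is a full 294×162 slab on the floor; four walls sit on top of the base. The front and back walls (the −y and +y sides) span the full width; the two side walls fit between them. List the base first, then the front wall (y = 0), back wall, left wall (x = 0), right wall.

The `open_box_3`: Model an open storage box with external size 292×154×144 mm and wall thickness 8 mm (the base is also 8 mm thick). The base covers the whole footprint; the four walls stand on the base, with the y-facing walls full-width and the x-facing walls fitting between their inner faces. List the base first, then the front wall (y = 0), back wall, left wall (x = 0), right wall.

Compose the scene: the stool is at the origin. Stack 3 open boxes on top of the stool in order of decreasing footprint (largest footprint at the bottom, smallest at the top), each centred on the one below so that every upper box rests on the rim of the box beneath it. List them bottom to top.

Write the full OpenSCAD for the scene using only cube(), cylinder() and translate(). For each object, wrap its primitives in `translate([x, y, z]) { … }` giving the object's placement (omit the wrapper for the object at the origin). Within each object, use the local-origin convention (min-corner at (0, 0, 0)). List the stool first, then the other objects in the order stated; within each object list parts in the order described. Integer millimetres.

translate([0, 0, 360]) cube([340, 314, 31]);
cube([38, 38, 360]);
translate([302, 0, 0]) cube([38, 38, 360]);
translate([0, 276, 0]) cube([38, 38, 360]);
translate([302, 276, 0]) cube([38, 38, 360]);
translate([18, 70, 391]) {
  cube([304, 174, 8]);
  translate([0, 0, 8]) cube([304, 8, 364]);
  translate([0, 166, 8]) cube([304, 8, 364]);
  translate([0, 8, 8]) cube([8, 158, 364]);
  translate([296, 8, 8]) cube([8, 158, 364]);
}
translate([23, 76, 763]) {
  cube([294, 162, 17]);
  translate([0, 0, 17]) cube([294, 17, 351]);
  translate([0, 145, 17]) cube([294, 17, 351]);
  translate([0, 17, 17]) cube([17, 128, 351]);
  translate([277, 17, 17]) cube([17, 128, 351]);
}
translate([24, 80, 1131]) {
  cube([292, 154, 8]);
  translate([0, 0, 8]) cube([292, 8, 136]);
  translate([0, 146, 8]) cube([292, 8, 136]);
  translate([0, 8, 8]) cube([8, 138, 136]);
  translate([284, 8, 8]) cube([8, 138, 136]);
}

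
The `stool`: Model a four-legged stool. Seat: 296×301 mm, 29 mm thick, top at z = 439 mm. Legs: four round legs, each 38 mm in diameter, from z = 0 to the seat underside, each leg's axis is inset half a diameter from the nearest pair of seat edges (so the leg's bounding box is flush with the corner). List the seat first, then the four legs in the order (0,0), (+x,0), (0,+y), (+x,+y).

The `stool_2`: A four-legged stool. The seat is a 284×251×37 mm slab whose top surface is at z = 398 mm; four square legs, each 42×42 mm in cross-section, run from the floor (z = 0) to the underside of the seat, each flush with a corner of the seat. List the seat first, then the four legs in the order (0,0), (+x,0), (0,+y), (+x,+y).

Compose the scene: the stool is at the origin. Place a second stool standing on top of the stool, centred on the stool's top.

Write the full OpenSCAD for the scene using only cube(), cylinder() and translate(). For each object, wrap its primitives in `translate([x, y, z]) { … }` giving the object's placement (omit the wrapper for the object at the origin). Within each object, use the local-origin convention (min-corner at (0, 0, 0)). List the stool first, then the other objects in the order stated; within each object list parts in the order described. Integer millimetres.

translate([0, 0, 410]) cube([296, 301, 29]);
translate([19, 19, 0]) cylinder(h = 410, r = 19);
translate([277, 19, 0]) cylinder(h = 410, r = 19);
translate([19, 282, 0]) cylinder(h = 410, r = 19);
translate([277, 282, 0]) cylinder(h = 410, r = 19);
translate([6, 25, 439]) {
  translate([0, 0, 361]) cube([284, 251, 37]);
  cube([42, 42, 361]);
  translate([242, 0, 0]) cube([42, 42, 361]);
  translate([0, 209, 0]) cube([42, 42, 361]);
  translate([242, 209, 0]) cube([42, 42, 361]);
}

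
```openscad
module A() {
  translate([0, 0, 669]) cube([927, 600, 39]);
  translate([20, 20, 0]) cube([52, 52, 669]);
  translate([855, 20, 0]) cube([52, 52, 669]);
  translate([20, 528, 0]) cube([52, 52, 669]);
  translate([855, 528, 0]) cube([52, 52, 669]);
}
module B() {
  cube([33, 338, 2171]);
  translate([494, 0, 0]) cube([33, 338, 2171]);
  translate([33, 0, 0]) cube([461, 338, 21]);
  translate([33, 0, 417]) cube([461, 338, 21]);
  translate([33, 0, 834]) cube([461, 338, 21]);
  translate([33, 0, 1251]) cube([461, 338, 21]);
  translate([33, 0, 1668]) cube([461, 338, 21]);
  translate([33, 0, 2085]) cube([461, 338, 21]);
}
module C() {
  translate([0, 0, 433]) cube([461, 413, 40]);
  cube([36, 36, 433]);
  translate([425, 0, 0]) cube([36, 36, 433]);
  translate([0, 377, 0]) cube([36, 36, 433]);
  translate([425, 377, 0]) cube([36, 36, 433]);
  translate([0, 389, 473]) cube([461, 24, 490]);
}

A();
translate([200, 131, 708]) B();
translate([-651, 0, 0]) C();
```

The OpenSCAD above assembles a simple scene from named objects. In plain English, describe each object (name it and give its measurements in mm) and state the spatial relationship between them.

A is a table: top 927 mm (x) × 600 mm (y), 39 mm thick, upper face at z = 708 mm, on four 52×52 mm square legs, each inset 20 mm from the nearest pair of top edges, running from z = 0 to the bottom of the top.

B is an open bookshelf. Two side panels, each 33 mm thick, 338 mm deep and 2171 mm tall, stand 527 mm apart (outside-to-outside). Between them sit 6 shelves, each 21 mm thick and 338 mm deep, spanning the full gap between the sides. The bottom shelf rests on the floor (its underside at z = 0) and the clear gap between one shelf's top and the next shelf's underside is 396 mm.

C is a chair: 461×413 mm seat, 40 mm thick, top at z = 473 mm, on four 36 mm square corner legs flush with the seat edges. A 24 mm thick backrest slab spans the full seat width, extending 490 mm above the seat top, its back face flush with the seat's +y edge.

The bookshelf is on top of the table, centred. The chair is on the floor beside the table on its −x side.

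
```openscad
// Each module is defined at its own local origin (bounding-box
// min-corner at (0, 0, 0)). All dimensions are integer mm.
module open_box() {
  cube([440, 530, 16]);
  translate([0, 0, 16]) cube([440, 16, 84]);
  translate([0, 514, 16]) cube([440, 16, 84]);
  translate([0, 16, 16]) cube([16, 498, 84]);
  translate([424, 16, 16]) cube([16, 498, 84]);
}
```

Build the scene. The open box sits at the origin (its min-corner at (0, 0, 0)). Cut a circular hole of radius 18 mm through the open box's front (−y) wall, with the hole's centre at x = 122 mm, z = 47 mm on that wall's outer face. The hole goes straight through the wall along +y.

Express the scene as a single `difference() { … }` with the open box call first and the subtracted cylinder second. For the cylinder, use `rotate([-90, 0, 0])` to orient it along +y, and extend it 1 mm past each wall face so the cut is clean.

difference() {
  open_box();
  translate([122, -1, 47]) rotate([-90, 0, 0]) cylinder(h = 18, r = 18);
}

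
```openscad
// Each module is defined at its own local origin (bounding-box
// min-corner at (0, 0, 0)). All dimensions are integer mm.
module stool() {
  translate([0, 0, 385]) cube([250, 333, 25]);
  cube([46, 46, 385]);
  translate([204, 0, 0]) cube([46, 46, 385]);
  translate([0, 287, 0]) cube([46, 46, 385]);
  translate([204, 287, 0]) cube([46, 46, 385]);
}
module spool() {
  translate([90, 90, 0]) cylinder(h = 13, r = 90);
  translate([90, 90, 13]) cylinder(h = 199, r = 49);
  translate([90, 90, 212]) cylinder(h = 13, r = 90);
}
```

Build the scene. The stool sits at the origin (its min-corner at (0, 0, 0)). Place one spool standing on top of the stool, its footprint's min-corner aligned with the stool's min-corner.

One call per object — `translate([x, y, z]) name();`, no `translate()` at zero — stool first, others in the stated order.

stool();
translate([0, 0, 410]) spool();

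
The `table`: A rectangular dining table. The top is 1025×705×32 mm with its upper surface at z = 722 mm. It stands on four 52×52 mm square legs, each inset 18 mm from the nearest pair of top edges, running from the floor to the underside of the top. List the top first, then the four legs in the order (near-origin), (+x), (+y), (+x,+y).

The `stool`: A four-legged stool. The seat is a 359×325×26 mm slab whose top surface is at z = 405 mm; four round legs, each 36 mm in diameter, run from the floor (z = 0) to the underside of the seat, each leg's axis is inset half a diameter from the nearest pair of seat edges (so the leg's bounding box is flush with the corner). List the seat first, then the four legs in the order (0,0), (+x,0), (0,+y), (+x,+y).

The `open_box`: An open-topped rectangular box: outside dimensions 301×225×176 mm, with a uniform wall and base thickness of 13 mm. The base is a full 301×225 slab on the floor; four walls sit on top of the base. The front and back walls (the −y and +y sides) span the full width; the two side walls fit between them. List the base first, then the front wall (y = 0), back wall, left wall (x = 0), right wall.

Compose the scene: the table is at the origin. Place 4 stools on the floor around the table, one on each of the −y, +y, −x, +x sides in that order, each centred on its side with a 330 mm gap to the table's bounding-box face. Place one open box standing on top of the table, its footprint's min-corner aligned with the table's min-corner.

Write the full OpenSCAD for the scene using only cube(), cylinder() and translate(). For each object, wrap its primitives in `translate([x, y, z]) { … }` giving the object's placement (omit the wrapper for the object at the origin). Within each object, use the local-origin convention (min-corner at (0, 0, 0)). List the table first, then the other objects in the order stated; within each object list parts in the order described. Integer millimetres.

translate([0, 0, 690]) cube([1025, 705, 32]);
translate([18, 18, 0]) cube([52, 52, 690]);
translate([955, 18, 0]) cube([52, 52, 690]);
translate([18, 635, 0]) cube([52, 52, 690]);
translate([955, 635, 0]) cube([52, 52, 690]);
translate([333, -655, 0]) {
  translate([0, 0, 379]) cube([359, 325, 26]);
  translate([18, 18, 0]) cylinder(h = 379, r = 18);
  translate([341, 18, 0]) cylinder(h = 379, r = 18);
  translate([18, 307, 0]) cylinder(h = 379, r = 18);
  translate([341, 307, 0]) cylinder(h = 379, r = 18);
}
translate([333, 1035, 0]) {
  translate([0, 0, 379]) cube([359, 325, 26]);
  translate([18, 18, 0]) cylinder(h = 379, r = 18);
  translate([341, 18, 0]) cylinder(h = 379, r = 18);
  translate([18, 307, 0]) cylinder(h = 379, r = 18);
  translate([341, 307, 0]) cylinder(h = 379, r = 18);
}
translate([-689, 190, 0]) {
  translate([0, 0, 379]) cube([359, 325, 26]);
  translate([18, 18, 0]) cylinder(h = 379, r = 18);
  translate([341, 18, 0]) cylinder(h = 379, r = 18);
  translate([18, 307, 0]) cylinder(h = 379, r = 18);
  translate([341, 307, 0]) cylinder(h = 379, r = 18);
}
translate([1355, 190, 0]) {
  translate([0, 0, 379]) cube([359, 325, 26]);
  translate([18, 18, 0]) cylinder(h = 379, r = 18);
  translate([341, 18, 0]) cylinder(h = 379, r = 18);
  translate([18, 307, 0]) cylinder(h = 379, r = 18);
  translate([341, 307, 0]) cylinder(h = 379, r = 18);
}
translate([0, 0, 722]) {
  cube([301, 225, 13]);
  translate([0, 0, 13]) cube([301, 13, 163]);
  translate([0, 212, 13]) cube([301, 13, 163]);
  translate([0, 13, 13]) cube([13, 199, 163]);
  translate([288, 13, 13]) cube([13, 199, 163]);
}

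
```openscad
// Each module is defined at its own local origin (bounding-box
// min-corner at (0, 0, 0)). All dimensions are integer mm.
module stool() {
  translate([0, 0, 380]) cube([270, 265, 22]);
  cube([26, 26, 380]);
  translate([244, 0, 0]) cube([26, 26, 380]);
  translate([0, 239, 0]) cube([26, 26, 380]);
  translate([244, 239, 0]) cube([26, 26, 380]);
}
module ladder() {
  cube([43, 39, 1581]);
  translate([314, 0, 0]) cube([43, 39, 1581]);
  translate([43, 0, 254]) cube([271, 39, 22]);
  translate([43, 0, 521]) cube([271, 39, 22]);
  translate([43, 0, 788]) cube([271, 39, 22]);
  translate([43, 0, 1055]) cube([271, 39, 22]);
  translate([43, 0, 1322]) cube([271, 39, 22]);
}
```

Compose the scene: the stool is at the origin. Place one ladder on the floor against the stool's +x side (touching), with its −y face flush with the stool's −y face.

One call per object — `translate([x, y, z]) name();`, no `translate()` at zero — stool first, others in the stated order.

stool();
translate([270, 0, 0]) ladder();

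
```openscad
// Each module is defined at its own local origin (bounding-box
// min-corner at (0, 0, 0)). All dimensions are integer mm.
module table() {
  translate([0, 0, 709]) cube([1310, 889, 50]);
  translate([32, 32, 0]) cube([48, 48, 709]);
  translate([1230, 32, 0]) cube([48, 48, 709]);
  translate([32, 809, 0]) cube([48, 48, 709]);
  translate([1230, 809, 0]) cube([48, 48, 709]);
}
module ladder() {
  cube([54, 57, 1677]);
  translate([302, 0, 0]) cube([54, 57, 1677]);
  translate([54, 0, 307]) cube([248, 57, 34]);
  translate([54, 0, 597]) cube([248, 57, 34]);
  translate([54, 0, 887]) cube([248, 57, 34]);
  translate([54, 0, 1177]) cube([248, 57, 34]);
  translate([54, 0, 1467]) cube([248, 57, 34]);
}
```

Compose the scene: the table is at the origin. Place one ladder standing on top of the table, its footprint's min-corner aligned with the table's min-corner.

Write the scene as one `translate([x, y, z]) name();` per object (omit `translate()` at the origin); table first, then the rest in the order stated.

table();
translate([0, 0, 759]) ladder();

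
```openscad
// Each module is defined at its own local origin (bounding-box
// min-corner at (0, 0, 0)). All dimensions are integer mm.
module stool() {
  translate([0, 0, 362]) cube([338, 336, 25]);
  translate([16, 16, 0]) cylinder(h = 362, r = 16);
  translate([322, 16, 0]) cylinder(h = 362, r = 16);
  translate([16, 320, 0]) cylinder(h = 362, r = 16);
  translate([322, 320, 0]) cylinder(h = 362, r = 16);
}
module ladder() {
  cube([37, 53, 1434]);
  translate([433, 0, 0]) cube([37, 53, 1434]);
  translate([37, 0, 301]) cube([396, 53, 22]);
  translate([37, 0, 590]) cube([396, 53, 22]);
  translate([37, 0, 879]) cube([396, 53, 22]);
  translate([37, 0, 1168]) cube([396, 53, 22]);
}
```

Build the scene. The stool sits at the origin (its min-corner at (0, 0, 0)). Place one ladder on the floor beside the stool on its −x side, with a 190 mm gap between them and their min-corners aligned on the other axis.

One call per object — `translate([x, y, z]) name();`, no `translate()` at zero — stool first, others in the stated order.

stool();
translate([-660, 0, 0]) ladder();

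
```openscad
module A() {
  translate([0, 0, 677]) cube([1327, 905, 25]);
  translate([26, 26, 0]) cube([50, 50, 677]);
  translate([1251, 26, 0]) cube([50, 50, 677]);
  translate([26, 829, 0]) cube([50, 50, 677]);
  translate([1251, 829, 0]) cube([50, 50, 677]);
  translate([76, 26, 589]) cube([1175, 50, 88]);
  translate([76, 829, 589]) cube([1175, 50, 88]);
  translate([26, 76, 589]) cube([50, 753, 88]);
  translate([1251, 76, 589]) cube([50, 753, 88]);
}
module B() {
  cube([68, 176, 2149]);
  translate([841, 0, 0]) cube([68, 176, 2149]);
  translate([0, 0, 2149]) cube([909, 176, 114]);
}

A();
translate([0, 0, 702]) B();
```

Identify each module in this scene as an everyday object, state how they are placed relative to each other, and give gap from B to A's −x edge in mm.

A is a table. B is a door frame. The door frame is on top of the table. The gap from the door frame to the table's −x edge is 0 mm.

The door frame's min-x is at 0; the table's min-x is 0; gap = 0 mm.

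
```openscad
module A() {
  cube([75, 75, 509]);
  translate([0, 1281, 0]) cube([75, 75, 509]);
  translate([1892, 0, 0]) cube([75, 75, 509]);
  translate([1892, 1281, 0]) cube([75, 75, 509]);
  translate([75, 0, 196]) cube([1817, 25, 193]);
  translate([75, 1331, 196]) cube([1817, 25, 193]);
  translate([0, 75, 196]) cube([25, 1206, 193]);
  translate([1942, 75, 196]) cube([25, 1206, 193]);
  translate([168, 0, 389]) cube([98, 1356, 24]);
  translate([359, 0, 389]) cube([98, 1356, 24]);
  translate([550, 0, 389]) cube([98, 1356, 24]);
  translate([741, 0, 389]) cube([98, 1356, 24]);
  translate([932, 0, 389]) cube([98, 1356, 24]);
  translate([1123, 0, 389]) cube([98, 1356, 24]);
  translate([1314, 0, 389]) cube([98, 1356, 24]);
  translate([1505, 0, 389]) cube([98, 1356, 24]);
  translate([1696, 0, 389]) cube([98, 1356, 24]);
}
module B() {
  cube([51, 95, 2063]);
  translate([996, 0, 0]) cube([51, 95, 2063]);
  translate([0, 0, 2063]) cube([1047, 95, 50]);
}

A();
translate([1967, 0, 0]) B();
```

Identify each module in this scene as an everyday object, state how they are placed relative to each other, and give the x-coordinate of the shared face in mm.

A is a bed frame. B is a door frame. The door frame is against the bed frame's +x side, with their −y faces flush. The x-coordinate of the shared face is 1967 mm.

The bed frame's +x face and the door frame's −x face are both at x = 1967 mm.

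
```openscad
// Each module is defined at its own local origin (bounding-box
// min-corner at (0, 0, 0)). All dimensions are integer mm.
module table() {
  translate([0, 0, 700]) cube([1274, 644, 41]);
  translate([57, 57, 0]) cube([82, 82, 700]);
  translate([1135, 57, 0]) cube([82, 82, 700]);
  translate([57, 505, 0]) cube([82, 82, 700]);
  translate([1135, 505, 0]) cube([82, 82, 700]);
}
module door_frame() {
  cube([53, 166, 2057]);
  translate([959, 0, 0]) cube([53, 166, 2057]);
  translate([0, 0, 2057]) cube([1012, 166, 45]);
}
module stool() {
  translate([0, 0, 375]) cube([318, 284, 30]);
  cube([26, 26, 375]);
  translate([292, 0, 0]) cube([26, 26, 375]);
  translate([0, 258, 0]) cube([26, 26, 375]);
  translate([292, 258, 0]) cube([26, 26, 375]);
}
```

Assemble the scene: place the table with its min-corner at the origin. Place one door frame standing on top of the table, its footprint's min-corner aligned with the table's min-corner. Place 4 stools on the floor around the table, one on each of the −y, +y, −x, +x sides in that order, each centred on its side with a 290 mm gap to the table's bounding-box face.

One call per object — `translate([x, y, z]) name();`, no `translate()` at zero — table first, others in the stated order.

table();
translate([0, 0, 741]) door_frame();
translate([478, -574, 0]) stool();
translate([478, 934, 0]) stool();
translate([-608, 180, 0]) stool();
translate([1564, 180, 0]) stool();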